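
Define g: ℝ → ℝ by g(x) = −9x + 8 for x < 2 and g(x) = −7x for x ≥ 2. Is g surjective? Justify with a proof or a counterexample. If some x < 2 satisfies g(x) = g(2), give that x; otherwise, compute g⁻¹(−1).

1

Both pieces are strictly decreasing (slopes −9 and −7), so each is injective on its own interval.
The left piece maps (−∞, 2) onto (−10, ∞); the right piece maps [2, ∞) onto (−∞, −14].
The union (−10, ∞) ∪ (−∞, −14] omits the interval between −10 and −14; in particular −10 has no preimage. So g is not surjective.
Because the two images are disjoint, no x < 2 has g(x) = g(2), so we compute g⁻¹(−1): −1 lies in (−10, ∞), so solve −9x + 8 = −1: x = (−1 − 8)/(−9) = 1.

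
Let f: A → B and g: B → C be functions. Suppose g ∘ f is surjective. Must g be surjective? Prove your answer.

Let c ∈ C. Since g ∘ f is surjective, some a ∈ A has g(f(a)) = c. Then b = f(a) ∈ B satisfies g(b) = c. So g is surjective.

surjective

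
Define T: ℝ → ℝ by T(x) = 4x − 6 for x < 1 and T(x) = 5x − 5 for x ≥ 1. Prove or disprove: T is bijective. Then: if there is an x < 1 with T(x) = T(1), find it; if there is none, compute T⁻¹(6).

Both pieces are strictly increasing (slopes 4 and 5), so each is injective on its own interval.
The left piece maps (−∞, 1) onto (−∞, −2); the right piece maps [1, ∞) onto [0, ∞).
The images leave a gap (−2 has no preimage), so T is not surjective, hence not bijective.
Because the two images are disjoint, no x < 1 has T(x) = T(1), so we compute T⁻¹(6): 6 lies in [0, ∞), so solve 5x − 5 = 6: x = (6 + 5)/5 = 11/5.

11/5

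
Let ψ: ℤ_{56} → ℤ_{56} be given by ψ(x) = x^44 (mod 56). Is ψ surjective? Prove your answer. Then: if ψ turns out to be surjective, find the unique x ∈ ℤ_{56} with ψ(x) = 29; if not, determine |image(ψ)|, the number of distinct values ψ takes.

8

ψ(6): Repeated squaring mod 56: 6^1 ≡ 6, 6^2 ≡ 6² = 36, 6^4 ≡ 36² = 1296 ≡ 8, 6^8 ≡ 8² = 64 ≡ 8, 6^16 ≡ 8² = 64 ≡ 8, 6^32 ≡ 8² = 64 ≡ 8. Since 44 = 32 + 8 + 4, 6^44 ≡ 8·8·8: 8·8 = 64 ≡ 8, then 8·8 = 64 ≡ 8. So 6^44 ≡ 8 (mod 56).
ψ(8): Repeated squaring mod 56: 8^1 ≡ 8, 8^2 ≡ 8² = 64 ≡ 8, 8^4 ≡ 8² = 64 ≡ 8, 8^8 ≡ 8² = 64 ≡ 8, 8^16 ≡ 8² = 64 ≡ 8, 8^32 ≡ 8² = 64 ≡ 8. Since 44 = 32 + 8 + 4, 8^44 ≡ 8·8·8: 8·8 = 64 ≡ 8, then 8·8 = 64 ≡ 8. So 8^44 ≡ 8 (mod 56).
So ψ(6) = ψ(8) = 8 while 6 ≠ 8, hence ψ is not injective.
A non-injective map from the 56-element set ℤ_{56} to itself takes at most 55 distinct values, so it cannot be surjective. Hence ψ is not surjective.
Since ψ is not surjective, we determine |image(ψ)|. Computing x^44 mod 56 for each x (by repeated squaring, reducing mod 56 at every step), the values ψ(0), ψ(1), …, ψ(55) are: 0, 1, 32, 9, 16, 25, 8, 49, 8, 25, 16, 9, 32, 1, 0, 1, 32, 9, 16, 25, 8, 49, 8, 25, 16, 9, 32, 1, 0, 1, 32, 9, 16, 25, 8, 49, 8, 25, 16, 9, 32, 1, 0, 1, 32, 9, 16, 25, 8, 49, 8, 25, 16, 9, 32, 1.
The distinct values are {0, 1, 8, 9, 16, 25, 32, 49}; there are 8 of them.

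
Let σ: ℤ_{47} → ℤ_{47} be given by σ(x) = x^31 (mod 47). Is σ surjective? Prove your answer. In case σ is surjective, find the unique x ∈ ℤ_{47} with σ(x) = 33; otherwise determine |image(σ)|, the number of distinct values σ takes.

29

Since 47 is prime, the nonzero elements of ℤ_{47} form a cyclic group of order 46.
As gcd(31, 46) = 1, raising to the 31st power is a bijection on this group: if s^31 ≡ t^31 then (st^{−1})^31 = 1, and the only element of order dividing gcd(31, 46) = 1 is 1, so s = t.
With σ(0) = 0 this makes σ injective on all of ℤ_{47}, hence bijective (finite equal-size domain and codomain). In particular σ is surjective.
Since σ is surjective, we find the preimage of 33. The inverse of x ↦ x^31 on (ℤ_{47})^× is x ↦ x^3, because 31·3 = 93 = 2·46 + 1 ≡ 1 (mod 46) and x^{46} = 1 for x ≠ 0 (Fermat). So σ⁻¹(33) = 33^3 mod 47.
Repeated squaring mod 47: 33^1 ≡ 33, 33^2 ≡ 33² = 1089 ≡ 8. Since 3 = 2 + 1, 33^3 ≡ 8·33: 8·33 = 264 ≡ 29. So 33^3 ≡ 29 (mod 47).
Hence σ⁻¹(33) = 29.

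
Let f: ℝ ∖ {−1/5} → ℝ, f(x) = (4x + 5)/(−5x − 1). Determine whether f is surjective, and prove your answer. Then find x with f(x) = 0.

-5/4

If f(x) = −4/5, cross-multiplying gives −5(4x + 5) = 4(−5x − 1), which simplifies to −25 = −4 — false.  So −4/5 has no preimage and f is not surjective.
Solving f(x) = 0: cross-multiplying gives 4x + 5 = 0(−5x − 1), which rearranges to 4x = −5, so x = −5/4.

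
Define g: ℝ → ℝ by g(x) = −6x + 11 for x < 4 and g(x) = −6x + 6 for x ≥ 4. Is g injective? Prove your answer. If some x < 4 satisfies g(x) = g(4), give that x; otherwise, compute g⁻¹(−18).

4

Both pieces are strictly decreasing (slopes −6 and −6), so each is injective on its own interval.
The left piece maps (−∞, 4) onto (−13, ∞); the right piece maps [4, ∞) onto (−∞, −18].
These images are disjoint, so no value is attained by both pieces. Therefore g is injective.
Because the two images are disjoint, no x < 4 has g(x) = g(4), so we compute g⁻¹(−18): −18 lies in (−∞, −18], so solve −6x + 6 = −18: x = (−18 − 6)/(−6) = 4.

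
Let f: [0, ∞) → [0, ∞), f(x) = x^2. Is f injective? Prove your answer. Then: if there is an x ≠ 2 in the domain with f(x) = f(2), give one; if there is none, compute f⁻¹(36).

6

On [0, ∞), x ↦ x^2 is strictly increasing, so f(u) = f(v) forces u = v. Hence f is injective.
Since x ↦ x^2 is strictly increasing on [0, ∞), it is injective there, so no x ≠ 2 in the domain has f(x) = f(2). We therefore compute f⁻¹(36) = 36^{1/2} = 6 (indeed 6^2 = 36).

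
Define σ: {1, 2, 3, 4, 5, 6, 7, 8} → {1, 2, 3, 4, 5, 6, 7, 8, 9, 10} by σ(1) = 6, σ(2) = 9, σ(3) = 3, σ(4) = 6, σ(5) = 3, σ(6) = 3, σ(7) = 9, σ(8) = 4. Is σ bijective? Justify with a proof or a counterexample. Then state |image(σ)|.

σ(1) = 6 = σ(4) with 1 ≠ 4, so σ is not injective, hence not bijective.
The image of σ is {3, 4, 6, 9}, which has 4 elements.

4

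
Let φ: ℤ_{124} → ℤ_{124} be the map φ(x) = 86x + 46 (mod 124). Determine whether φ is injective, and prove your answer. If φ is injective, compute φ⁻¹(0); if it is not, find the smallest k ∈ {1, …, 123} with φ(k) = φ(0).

62

We have gcd(86, 124) = 2 > 1. Taking s = 0 and t = 62: φ(0) = 46 and φ(62) = 86·62 + 46 = 5378 ≡ 46 (mod 124).
So φ(0) = φ(62) while 0 ≠ 62, hence φ is not injective.
Since φ is not injective, we find the least positive k with φ(k) = φ(0): this means 86k ≡ 0 (mod 124), i.e. 124 ∣ 86k. Since gcd(86, 124) = 2, dividing through by 2 this holds exactly when 62 ∣ 43k, and as gcd(43, 62) = 1, exactly when 62 ∣ k.
The smallest positive such k is 62.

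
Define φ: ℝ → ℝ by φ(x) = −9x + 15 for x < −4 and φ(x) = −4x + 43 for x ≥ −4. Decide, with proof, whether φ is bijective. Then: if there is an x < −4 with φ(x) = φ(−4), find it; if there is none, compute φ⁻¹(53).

Both pieces are strictly decreasing (slopes −9 and −4), so each is injective on its own interval.
The left piece maps (−∞, −4) onto (51, ∞); the right piece maps [−4, ∞) onto (−∞, 59].
These images overlap. In particular φ(−4) = 59 (right piece), and solving −9x + 15 = 59 on the left piece gives x = −44/9 < −4.
So φ(−44/9) = φ(−4) with −44/9 ≠ −4, and φ is not injective, hence not bijective. This x = −44/9 is the requested value below −4.

-44/9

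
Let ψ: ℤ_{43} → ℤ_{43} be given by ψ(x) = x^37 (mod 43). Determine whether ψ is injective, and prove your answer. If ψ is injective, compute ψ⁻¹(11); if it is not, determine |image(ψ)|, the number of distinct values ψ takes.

21

Since 43 is prime, the nonzero elements of ℤ_{43} form a cyclic group of order 42.
As gcd(37, 42) = 1, raising to the 37th power is a bijection on this group: if a^37 ≡ b^37 then (ab^{−1})^37 = 1, and the only element of order dividing gcd(37, 42) = 1 is 1, so a = b.
With ψ(0) = 0 this makes ψ injective on all of ℤ_{43}, hence bijective (finite equal-size domain and codomain). In particular ψ is injective.
Since ψ is injective, we find the preimage of 11. The inverse of x ↦ x^37 on (ℤ_{43})^× is x ↦ x^25, because 37·25 = 925 = 22·42 + 1 ≡ 1 (mod 42) and x^{42} = 1 for x ≠ 0 (Fermat). So ψ⁻¹(11) = 11^25 mod 43.
Repeated squaring mod 43: 11^1 ≡ 11, 11^2 ≡ 11² = 121 ≡ 35, 11^4 ≡ 35² = 1225 ≡ 21, 11^8 ≡ 21² = 441 ≡ 11, 11^16 ≡ 11² = 121 ≡ 35. Since 25 = 16 + 8 + 1, 11^25 ≡ 35·11·11: 35·11 = 385 ≡ 41, then 41·11 = 451 ≡ 21. So 11^25 ≡ 21 (mod 43).
Hence ψ⁻¹(11) = 21.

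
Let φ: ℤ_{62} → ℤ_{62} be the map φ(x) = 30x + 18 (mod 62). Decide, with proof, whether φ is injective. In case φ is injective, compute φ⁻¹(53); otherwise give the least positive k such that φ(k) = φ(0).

31

We have gcd(30, 62) = 2 > 1. Taking s = 0 and t = 31: φ(0) = 18 and φ(31) = 30·31 + 18 = 948 ≡ 18 (mod 62).
So φ(0) = φ(31) while 0 ≠ 31, thus φ is not injective.
Since φ is not injective, we find the least positive k with φ(k) = φ(0): this means 30k ≡ 0 (mod 62), i.e. 62 ∣ 30k. Since gcd(30, 62) = 2, dividing through by 2 this holds exactly when 31 ∣ 15k, and as gcd(15, 31) = 1, exactly when 31 ∣ k.
The smallest positive such k is 31.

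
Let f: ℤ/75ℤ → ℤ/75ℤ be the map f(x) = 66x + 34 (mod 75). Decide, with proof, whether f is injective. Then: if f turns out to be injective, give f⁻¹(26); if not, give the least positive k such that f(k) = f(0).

25

We have gcd(66, 75) = 3 > 1. Taking x_1 = 0 and x_2 = 25: f(0) = 34 and f(25) = 66·25 + 34 = 1684 ≡ 34 (mod 75).
So f(0) = f(25) while 0 ≠ 25, thus f is not injective.
Since f is not injective, we find the least positive k with f(k) = f(0): this means 66k ≡ 0 (mod 75), i.e. 75 ∣ 66k. Since gcd(66, 75) = 3, dividing through by 3 this holds exactly when 25 ∣ 22k, and as gcd(22, 25) = 1, exactly when 25 ∣ k.
The smallest positive such k is 25.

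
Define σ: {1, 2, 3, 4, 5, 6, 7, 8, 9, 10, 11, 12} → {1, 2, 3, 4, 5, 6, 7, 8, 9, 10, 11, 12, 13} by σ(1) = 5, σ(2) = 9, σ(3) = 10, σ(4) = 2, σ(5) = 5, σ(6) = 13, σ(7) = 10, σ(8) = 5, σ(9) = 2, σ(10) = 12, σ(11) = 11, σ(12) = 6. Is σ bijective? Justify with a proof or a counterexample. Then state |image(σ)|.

σ(1) = 5 = σ(5) with 1 ≠ 5, so σ is not injective, hence not bijective.
The image of σ is {2, 5, 6, 9, 10, 11, 12, 13}, which has 8 elements.

8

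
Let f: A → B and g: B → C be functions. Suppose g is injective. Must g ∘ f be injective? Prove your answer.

No. Take A = {1, 2}, B = C = {1, 2, 3, 4}, f(1) = f(2) = 1, and g = identity (injective).
Then (g ∘ f)(1) = (g ∘ f)(2) = 1 with 1 ≠ 2, so g ∘ f is not injective.

not injective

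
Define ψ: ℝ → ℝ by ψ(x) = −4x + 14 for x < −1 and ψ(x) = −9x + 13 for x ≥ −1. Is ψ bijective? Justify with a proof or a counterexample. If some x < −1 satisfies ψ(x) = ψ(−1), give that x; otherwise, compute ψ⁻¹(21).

Both pieces are strictly decreasing (slopes −4 and −9), so each is injective on its own interval.
The left piece maps (−∞, −1) onto (18, ∞); the right piece maps [−1, ∞) onto (−∞, 22].
These images overlap. In particular ψ(−1) = 22 (right piece), and solving −4x + 14 = 22 on the left piece gives x = −2 < −1.
So ψ(−2) = ψ(−1) with −2 ≠ −1, and ψ is not injective, hence not bijective. This x = −2 is the requested value below −1.

-2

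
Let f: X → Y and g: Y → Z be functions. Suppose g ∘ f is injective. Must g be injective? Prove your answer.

No. Take X = {1}, Y = {1, 2, 3}, Z = {1, 2, 3}, f(a) = a for each a ∈ X, and g(b) = 2 if b ∈ {2, 3} else g(b) = b.
Then g ∘ f = f is injective (X ⊂ Y and f is the inclusion), but g(2) = g(3) = 2 with 2 ≠ 3, so g is not injective.

not injective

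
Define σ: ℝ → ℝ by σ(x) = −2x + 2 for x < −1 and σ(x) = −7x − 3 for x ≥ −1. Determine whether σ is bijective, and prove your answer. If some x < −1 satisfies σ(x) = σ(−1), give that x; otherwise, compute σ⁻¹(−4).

Both pieces are strictly decreasing (slopes −2 and −7), so each is injective on its own interval.
The left piece maps (−∞, −1) onto (4, ∞); the right piece maps [−1, ∞) onto (−∞, 4].
Since 4 = 4, the images partition ℝ: σ is injective and surjective, hence bijective.
Because the two images are disjoint, no x < −1 has σ(x) = σ(−1), so we compute σ⁻¹(−4): −4 lies in (−∞, 4], so solve −7x − 3 = −4: x = (−4 + 3)/(−7) = 1/7.

1/7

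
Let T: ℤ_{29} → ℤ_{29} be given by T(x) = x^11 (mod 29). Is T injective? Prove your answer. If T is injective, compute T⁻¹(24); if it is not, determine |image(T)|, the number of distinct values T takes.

25

Since 29 is prime, the nonzero elements of ℤ_{29} form a cyclic group of order 28.
As gcd(11, 28) = 1, raising to the 11th power is a bijection on this group: if s^11 ≡ t^11 then (st^{−1})^11 = 1, and the only element of order dividing gcd(11, 28) = 1 is 1, so s = t.
With T(0) = 0 this makes T injective on all of ℤ_{29}, hence bijective (finite equal-size domain and codomain). In particular T is injective.
Since T is injective, we find the preimage of 24. The inverse of x ↦ x^11 on (ℤ_{29})^× is x ↦ x^23, because 11·23 = 253 = 9·28 + 1 ≡ 1 (mod 28) and x^{28} = 1 for x ≠ 0 (Fermat). So T⁻¹(24) = 24^23 mod 29.
Repeated squaring mod 29: 24^1 ≡ 24, 24^2 ≡ 24² = 576 ≡ 25, 24^4 ≡ 25² = 625 ≡ 16, 24^8 ≡ 16² = 256 ≡ 24, 24^16 ≡ 24² = 576 ≡ 25. Since 23 = 16 + 4 + 2 + 1, 24^23 ≡ 25·16·25·24: 25·16 = 400 ≡ 23, then 23·25 = 575 ≡ 24, then 24·24 = 576 ≡ 25. So 24^23 ≡ 25 (mod 29).
Hence T⁻¹(24) = 25.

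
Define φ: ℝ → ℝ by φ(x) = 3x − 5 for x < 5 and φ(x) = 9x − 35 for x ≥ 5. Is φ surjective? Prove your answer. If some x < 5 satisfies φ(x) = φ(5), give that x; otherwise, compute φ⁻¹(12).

47/9

Both pieces are strictly increasing (slopes 3 and 9), so each is injective on its own interval.
The left piece maps (−∞, 5) onto (−∞, 10); the right piece maps [5, ∞) onto [10, ∞).
These images together cover ℝ, so φ is surjective.
Because the two images are disjoint, no x < 5 has φ(x) = φ(5), so we compute φ⁻¹(12): 12 lies in [10, ∞), so solve 9x − 35 = 12: x = (12 + 35)/9 = 47/9.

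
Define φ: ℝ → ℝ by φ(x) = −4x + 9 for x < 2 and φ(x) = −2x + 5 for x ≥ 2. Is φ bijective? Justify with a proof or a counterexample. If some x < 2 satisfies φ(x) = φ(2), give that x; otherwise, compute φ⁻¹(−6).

11/2

Both pieces are strictly decreasing (slopes −4 and −2), so each is injective on its own interval.
The left piece maps (−∞, 2) onto (1, ∞); the right piece maps [2, ∞) onto (−∞, 1].
Since 1 = 1, the images partition ℝ: φ is injective and surjective, hence bijective.
Because the two images are disjoint, no x < 2 has φ(x) = φ(2), so we compute φ⁻¹(−6): −6 lies in (−∞, 1], so solve −2x + 5 = −6: x = (−6 − 5)/(−2) = 11/2.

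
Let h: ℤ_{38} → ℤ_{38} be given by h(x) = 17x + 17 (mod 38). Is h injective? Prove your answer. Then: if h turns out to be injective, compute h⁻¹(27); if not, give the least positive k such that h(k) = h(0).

14

Suppose h(u) = h(v) in ℤ_{38}. Then 17u + 17 ≡ 17v + 17 (mod 38), thus 17(u − v) ≡ 0 (mod 38).
Since gcd(17, 38) = 1, 17 is invertible modulo 38, hence u − v ≡ 0 (mod 38), i.e. u = v.
Thus h is injective.
We now compute 17⁻¹ mod 38 explicitly. Euclid's algorithm: 38 = 2·17 + 4, 17 = 4·4 + 1; back-substituting gives 1 = 9·17 − 4·38, so 17⁻¹ ≡ 9 (mod 38).
Since h is injective, we find h⁻¹(27): we need 17x ≡ 27 − 17 ≡ 10 (mod 38). Using 17⁻¹ = 9: x ≡ 9·10 = 90 = 2·38 + 14, so x = 14.
Check: h(14) = 17·14 + 17 = 255 = 6·38 + 27 ≡ 27 (mod 38).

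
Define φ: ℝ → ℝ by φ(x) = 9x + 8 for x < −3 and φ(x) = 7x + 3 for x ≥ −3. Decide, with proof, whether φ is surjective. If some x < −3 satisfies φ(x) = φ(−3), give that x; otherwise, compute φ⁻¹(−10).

Both pieces are strictly increasing (slopes 9 and 7), so each is injective on its own interval.
The left piece maps (−∞, −3) onto (−∞, −19); the right piece maps [−3, ∞) onto [−18, ∞).
The union (−∞, −19) ∪ [−18, ∞) omits the interval between −19 and −18; in particular −19 has no preimage. So φ is not surjective.
Because the two images are disjoint, no x < −3 has φ(x) = φ(−3), so we compute φ⁻¹(−10): −10 lies in [−18, ∞), so solve 7x + 3 = −10: x = (−10 − 3)/7 = −13/7.

-13/7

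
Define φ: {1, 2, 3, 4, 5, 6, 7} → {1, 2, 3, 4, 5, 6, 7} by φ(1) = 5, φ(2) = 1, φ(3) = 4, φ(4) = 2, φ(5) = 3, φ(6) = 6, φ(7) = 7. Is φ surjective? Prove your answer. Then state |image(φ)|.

Every element of the codomain has a preimage: 1 = φ(2), 2 = φ(4), 3 = φ(5), 4 = φ(3), 5 = φ(1), 6 = φ(6), 7 = φ(7).
Therefore φ is surjective.
The image of φ is {1, 2, 3, 4, 5, 6, 7}, which has 7 elements.

7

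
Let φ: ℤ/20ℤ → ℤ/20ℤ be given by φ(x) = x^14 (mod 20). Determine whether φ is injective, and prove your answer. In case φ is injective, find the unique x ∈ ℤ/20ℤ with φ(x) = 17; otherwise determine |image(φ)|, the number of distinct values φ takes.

6

φ(4): Repeated squaring mod 20: 4^1 ≡ 4, 4^2 ≡ 4² = 16, 4^4 ≡ 16² = 256 ≡ 16, 4^8 ≡ 16² = 256 ≡ 16. Since 14 = 8 + 4 + 2, 4^14 ≡ 16·16·16: 16·16 = 256 ≡ 16, then 16·16 = 256 ≡ 16. So 4^14 ≡ 16 (mod 20).
φ(6): Repeated squaring mod 20: 6^1 ≡ 6, 6^2 ≡ 6² = 36 ≡ 16, 6^4 ≡ 16² = 256 ≡ 16, 6^8 ≡ 16² = 256 ≡ 16. Since 14 = 8 + 4 + 2, 6^14 ≡ 16·16·16: 16·16 = 256 ≡ 16, then 16·16 = 256 ≡ 16. So 6^14 ≡ 16 (mod 20).
So φ(4) = φ(6) = 16 while 4 ≠ 6, therefore φ is not injective.
Since φ is not injective, we determine |image(φ)|. Computing x^14 mod 20 for each x (by repeated squaring, reducing mod 20 at every step), the values φ(0), φ(1), …, φ(19) are: 0, 1, 4, 9, 16, 5, 16, 9, 4, 1, 0, 1, 4, 9, 16, 5, 16, 9, 4, 1.
The distinct values are {0, 1, 4, 5, 9, 16}; there are 6 of them.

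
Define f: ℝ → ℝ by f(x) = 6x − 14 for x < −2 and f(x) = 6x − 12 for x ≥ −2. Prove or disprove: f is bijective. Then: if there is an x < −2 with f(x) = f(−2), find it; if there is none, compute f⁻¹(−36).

-11/3

Both pieces are strictly increasing (slopes 6 and 6), so each is injective on its own interval.
The left piece maps (−∞, −2) onto (−∞, −26); the right piece maps [−2, ∞) onto [−24, ∞).
The images leave a gap (−26 has no preimage), so f is not surjective, hence not bijective.
Because the two images are disjoint, no x < −2 has f(x) = f(−2), so we compute f⁻¹(−36): −36 lies in (−∞, −26), so solve 6x − 14 = −36: x = (−36 + 14)/6 = −11/3.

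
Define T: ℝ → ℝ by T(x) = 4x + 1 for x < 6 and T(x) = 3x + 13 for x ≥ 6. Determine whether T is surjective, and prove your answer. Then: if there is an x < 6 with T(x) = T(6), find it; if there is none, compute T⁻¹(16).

Both pieces are strictly increasing (slopes 4 and 3), so each is injective on its own interval.
The left piece maps (−∞, 6) onto (−∞, 25); the right piece maps [6, ∞) onto [31, ∞).
The union (−∞, 25) ∪ [31, ∞) omits the interval between 25 and 31; in particular 25 has no preimage. So T is not surjective.
Because the two images are disjoint, no x < 6 has T(x) = T(6), so we compute T⁻¹(16): 16 lies in (−∞, 25), so solve 4x + 1 = 16: x = (16 − 1)/4 = 15/4.

15/4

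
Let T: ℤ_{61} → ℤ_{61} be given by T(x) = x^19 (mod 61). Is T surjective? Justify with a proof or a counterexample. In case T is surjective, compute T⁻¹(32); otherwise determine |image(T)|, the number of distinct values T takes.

29

Since 61 is prime, the nonzero elements of ℤ_{61} form a cyclic group of order 60.
As gcd(19, 60) = 1, raising to the 19th power is a bijection on this group: if u^19 ≡ v^19 then (uv^{−1})^19 = 1, and the only element of order dividing gcd(19, 60) = 1 is 1, so u = v.
With T(0) = 0 this makes T injective on all of ℤ_{61}, hence bijective (finite equal-size domain and codomain). In particular T is surjective.
Since T is surjective, we find the preimage of 32. The inverse of x ↦ x^19 on (ℤ_{61})^× is x ↦ x^19, because 19·19 = 361 = 6·60 + 1 ≡ 1 (mod 60) and x^{60} = 1 for x ≠ 0 (Fermat). So T⁻¹(32) = 32^19 mod 61.
Repeated squaring mod 61: 32^1 ≡ 32, 32^2 ≡ 32² = 1024 ≡ 48, 32^4 ≡ 48² = 2304 ≡ 47, 32^8 ≡ 47² = 2209 ≡ 13, 32^16 ≡ 13² = 169 ≡ 47. Since 19 = 16 + 2 + 1, 32^19 ≡ 47·48·32: 47·48 = 2256 ≡ 60, then 60·32 = 1920 ≡ 29. So 32^19 ≡ 29 (mod 61).
Hence T⁻¹(32) = 29.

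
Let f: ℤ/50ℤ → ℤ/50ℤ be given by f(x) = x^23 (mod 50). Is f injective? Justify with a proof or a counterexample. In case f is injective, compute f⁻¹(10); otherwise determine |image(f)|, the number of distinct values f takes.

f(0) = 0^23 = 0.
f(10): Repeated squaring mod 50: 10^1 ≡ 10, 10^2 ≡ 10² = 100 ≡ 0, 10^4 ≡ 0² = 0, 10^8 ≡ 0² = 0, 10^16 ≡ 0² = 0. Since 23 = 16 + 4 + 2 + 1, 10^23 ≡ 0·0·0·10: 0·0 = 0, then 0·0 = 0, then 0·10 = 0. So 10^23 ≡ 0 (mod 50).
So f(0) = f(10) = 0 while 0 ≠ 10, thus f is not injective.
Since f is not injective, we determine |image(f)|. Computing x^23 mod 50 for each x (by repeated squaring, reducing mod 50 at every step), the values f(0), f(1), …, f(49) are: 0, 1, 8, 27, 14, 25, 16, 43, 12, 29, 0, 31, 28, 47, 44, 25, 46, 13, 32, 9, 0, 11, 48, 17, 24, 25, 26, 33, 2, 39, 0, 41, 18, 37, 4, 25, 6, 3, 22, 19, 0, 21, 38, 7, 34, 25, 36, 23, 42, 49.
The distinct values are {0, 1, 2, 3, 4, 6, 7, 8, 9, 11, 12, 13, 14, 16, 17, 18, 19, 21, 22, 23, 24, 25, 26, 27, 28, 29, 31, 32, 33, 34, 36, 37, 38, 39, 41, 42, 43, 44, 46, 47, 48, 49}; there are 42 of them.

42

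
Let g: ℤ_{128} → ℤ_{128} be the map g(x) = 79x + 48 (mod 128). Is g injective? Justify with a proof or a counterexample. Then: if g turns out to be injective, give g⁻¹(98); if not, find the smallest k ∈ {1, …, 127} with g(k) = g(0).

Suppose g(s) = g(t) in ℤ_{128}. Then 79s + 48 ≡ 79t + 48 (mod 128), so 79(s − t) ≡ 0 (mod 128).
Since gcd(79, 128) = 1, 79 is invertible modulo 128, hence s − t ≡ 0 (mod 128), i.e. s = t.
Therefore g is injective.
We now compute 79⁻¹ mod 128 explicitly. Euclid's algorithm: 128 = 1·79 + 49, 79 = 1·49 + 30, 49 = 1·30 + 19, 30 = 1·19 + 11, 19 = 1·11 + 8, 11 = 1·8 + 3, 8 = 2·3 + 2, 3 = 1·2 + 1; back-substituting gives 1 = 47·79 − 29·128, so 79⁻¹ ≡ 47 (mod 128).
Since g is injective, we find g⁻¹(98): we need 79x ≡ 98 − 48 ≡ 50 (mod 128). Using 79⁻¹ = 47: x ≡ 47·50 = 2350 = 18·128 + 46, so x = 46.
Check: g(46) = 79·46 + 48 = 3682 = 28·128 + 98 ≡ 98 (mod 128).

46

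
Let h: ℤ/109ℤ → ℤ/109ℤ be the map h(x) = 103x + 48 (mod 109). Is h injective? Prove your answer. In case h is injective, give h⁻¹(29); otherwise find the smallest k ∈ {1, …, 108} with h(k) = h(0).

If h(a) = h(b), then 103a ≡ 103b (mod 109). Because gcd(103, 109) = 1, we may cancel 103 to get a ≡ b (mod 109).
Hence h is injective.
We now compute 103⁻¹ mod 109 explicitly. Euclid's algorithm: 109 = 1·103 + 6, 103 = 17·6 + 1; back-substituting gives 1 = 18·103 − 17·109, so 103⁻¹ ≡ 18 (mod 109).
Since h is injective, we compute h⁻¹(29): solve 103x + 48 ≡ 29 (mod 109), i.e. 103x ≡ 90 (mod 109).
Multiplying by 103⁻¹ = 18 gives x ≡ 18·90 = 1620 = 14·109 + 94 ≡ 94 (mod 109).
Check: h(94) = 103·94 + 48 = 9730 = 89·109 + 29 ≡ 29 (mod 109).

94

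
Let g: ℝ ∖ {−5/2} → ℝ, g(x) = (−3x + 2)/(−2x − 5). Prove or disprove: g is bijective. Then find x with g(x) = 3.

If g(x) = 3/2, cross-multiplying gives −2(−3x + 2) = −3(−2x − 5), which simplifies to −4 = 15 — false.  So 3/2 has no preimage and g is not surjective.
So g is not bijective.
Solving g(x) = 3: cross-multiplying gives −3x + 2 = 3(−2x − 5), which rearranges to 3x = −17, so x = −17/3.

-17/3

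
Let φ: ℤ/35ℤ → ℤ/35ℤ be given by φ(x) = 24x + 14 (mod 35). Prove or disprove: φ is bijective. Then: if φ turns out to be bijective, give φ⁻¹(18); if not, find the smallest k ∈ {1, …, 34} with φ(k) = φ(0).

By definition, φ is injective if φ(u) = φ(v) implies u = v.
Suppose φ(u) = φ(v) in ℤ/35ℤ. Then 24u + 14 ≡ 24v + 14 (mod 35), therefore 24(u − v) ≡ 0 (mod 35).
Since gcd(24, 35) = 1, 24 is invertible modulo 35, hence u − v ≡ 0 (mod 35), i.e. u = v.
We now compute 24⁻¹ mod 35 explicitly. Euclid's algorithm: 35 = 1·24 + 11, 24 = 2·11 + 2, 11 = 5·2 + 1; back-substituting gives 1 = 19·24 − 13·35, so 24⁻¹ ≡ 19 (mod 35).
For any y ∈ ℤ/35ℤ, x = 19(y − 14) mod 35 satisfies φ(x) = 24·19(y − 14) + 14 ≡ y (since 24·19 ≡ 1 mod 35). So every y has a preimage.
Therefore φ is bijective.
Since φ is bijective, we find φ⁻¹(18): we need 24x ≡ 18 − 14 ≡ 4 (mod 35). Using 24⁻¹ = 19: x ≡ 19·4 = 76 = 2·35 + 6, so x = 6.
Check: φ(6) = 24·6 + 14 = 158 = 4·35 + 18 ≡ 18 (mod 35).

6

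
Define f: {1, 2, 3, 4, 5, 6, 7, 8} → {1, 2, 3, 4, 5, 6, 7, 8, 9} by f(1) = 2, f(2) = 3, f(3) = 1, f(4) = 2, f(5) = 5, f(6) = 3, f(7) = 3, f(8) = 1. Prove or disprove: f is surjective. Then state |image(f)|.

4

No element maps to 4, so f is not surjective.
The image of f is {1, 2, 3, 5}, which has 4 elements.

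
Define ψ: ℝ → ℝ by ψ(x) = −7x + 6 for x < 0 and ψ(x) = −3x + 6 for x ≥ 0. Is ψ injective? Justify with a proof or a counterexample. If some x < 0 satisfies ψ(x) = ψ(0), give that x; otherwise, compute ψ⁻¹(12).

Both pieces are strictly decreasing (slopes −7 and −3), so each is injective on its own interval.
The left piece maps (−∞, 0) onto (6, ∞); the right piece maps [0, ∞) onto (−∞, 6].
These images are disjoint, so no value is attained by both pieces. Thus ψ is injective.
Because the two images are disjoint, no x < 0 has ψ(x) = ψ(0), so we compute ψ⁻¹(12): 12 lies in (6, ∞), so solve −7x + 6 = 12: x = (12 − 6)/(−7) = −6/7.

-6/7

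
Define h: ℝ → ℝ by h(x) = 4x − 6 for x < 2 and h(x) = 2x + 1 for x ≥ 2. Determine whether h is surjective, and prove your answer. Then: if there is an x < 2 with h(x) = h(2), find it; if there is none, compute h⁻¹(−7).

-1/4

Both pieces are strictly increasing (slopes 4 and 2), so each is injective on its own interval.
The left piece maps (−∞, 2) onto (−∞, 2); the right piece maps [2, ∞) onto [5, ∞).
The union (−∞, 2) ∪ [5, ∞) omits the interval between 2 and 5; in particular 2 has no preimage. So h is not surjective.
Because the two images are disjoint, no x < 2 has h(x) = h(2), so we compute h⁻¹(−7): −7 lies in (−∞, 2), so solve 4x − 6 = −7: x = (−7 + 6)/4 = −1/4.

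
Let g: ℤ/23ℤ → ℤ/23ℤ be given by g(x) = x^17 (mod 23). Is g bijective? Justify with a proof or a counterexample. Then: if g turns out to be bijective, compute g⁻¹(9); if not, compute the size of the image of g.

12

Since 23 is prime, the nonzero elements of ℤ/23ℤ form a cyclic group of order 22.
As gcd(17, 22) = 1, raising to the 17th power is a bijection on this group: if s^17 ≡ t^17 then (st^{−1})^17 = 1, and the only element of order dividing gcd(17, 22) = 1 is 1, so s = t.
With g(0) = 0 this makes g injective on all of ℤ/23ℤ, hence bijective (finite equal-size domain and codomain). In particular g is bijective.
Since g is bijective, we find the preimage of 9. The inverse of x ↦ x^17 on (ℤ/23ℤ)^× is x ↦ x^13, because 17·13 = 221 = 10·22 + 1 ≡ 1 (mod 22) and x^{22} = 1 for x ≠ 0 (Fermat). So g⁻¹(9) = 9^13 mod 23.
Repeated squaring mod 23: 9^1 ≡ 9, 9^2 ≡ 9² = 81 ≡ 12, 9^4 ≡ 12² = 144 ≡ 6, 9^8 ≡ 6² = 36 ≡ 13. Since 13 = 8 + 4 + 1, 9^13 ≡ 13·6·9: 13·6 = 78 ≡ 9, then 9·9 = 81 ≡ 12. So 9^13 ≡ 12 (mod 23).
Hence g⁻¹(9) = 12.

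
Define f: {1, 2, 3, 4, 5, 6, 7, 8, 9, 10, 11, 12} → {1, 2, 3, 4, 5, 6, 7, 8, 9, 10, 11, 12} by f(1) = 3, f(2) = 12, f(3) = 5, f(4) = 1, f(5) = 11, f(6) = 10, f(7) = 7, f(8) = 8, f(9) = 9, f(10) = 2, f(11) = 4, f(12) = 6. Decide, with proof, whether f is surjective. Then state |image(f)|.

Every element of the codomain has a preimage: 1 = f(4), 2 = f(10), 3 = f(1), 4 = f(11), 5 = f(3), 6 = f(12), 7 = f(7), 8 = f(8), 9 = f(9), 10 = f(6), 11 = f(5), 12 = f(2).
Thus f is surjective.
The image of f is {1, 2, 3, 4, 5, 6, 7, 8, 9, 10, 11, 12}, which has 12 elements.

12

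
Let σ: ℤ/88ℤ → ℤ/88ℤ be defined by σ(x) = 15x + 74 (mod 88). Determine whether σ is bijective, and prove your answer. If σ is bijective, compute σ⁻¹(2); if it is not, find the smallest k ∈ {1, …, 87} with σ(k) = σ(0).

If σ(u) = σ(v), then 15u ≡ 15v (mod 88). Because gcd(15, 88) = 1, we may cancel 15 to get u ≡ v (mod 88).
We now compute 15⁻¹ mod 88 explicitly. Euclid's algorithm: 88 = 5·15 + 13, 15 = 1·13 + 2, 13 = 6·2 + 1; back-substituting gives 1 = 47·15 − 8·88, so 15⁻¹ ≡ 47 (mod 88).
Then y ↦ 47(y − 74) is a two-sided inverse to σ, so every y ∈ ℤ/88ℤ has a preimage.
Therefore σ is bijective.
Since σ is bijective, we compute σ⁻¹(2): solve 15x + 74 ≡ 2 (mod 88), i.e. 15x ≡ 16 (mod 88).
Multiplying by 15⁻¹ = 47 gives x ≡ 47·16 = 752 = 8·88 + 48 ≡ 48 (mod 88).
Check: σ(48) = 15·48 + 74 = 794 = 9·88 + 2 ≡ 2 (mod 88).

48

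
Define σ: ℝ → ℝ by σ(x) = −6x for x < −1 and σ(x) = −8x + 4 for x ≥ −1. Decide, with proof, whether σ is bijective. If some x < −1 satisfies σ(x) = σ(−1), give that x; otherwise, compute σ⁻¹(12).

-2

Both pieces are strictly decreasing (slopes −6 and −8), so each is injective on its own interval.
The left piece maps (−∞, −1) onto (6, ∞); the right piece maps [−1, ∞) onto (−∞, 12].
These images overlap. In particular σ(−1) = 12 (right piece), and solving −6x = 12 on the left piece gives x = −2 < −1.
So σ(−2) = σ(−1) with −2 ≠ −1, and σ is not injective, hence not bijective. This x = −2 is the requested value below −1.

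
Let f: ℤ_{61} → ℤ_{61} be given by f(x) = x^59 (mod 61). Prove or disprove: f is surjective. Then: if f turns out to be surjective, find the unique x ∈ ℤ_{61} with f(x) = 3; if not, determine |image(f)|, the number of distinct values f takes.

41

Since 61 is prime, the nonzero elements of ℤ_{61} form a cyclic group of order 60.
As gcd(59, 60) = 1, raising to the 59th power is a bijection on this group: if s^59 ≡ t^59 then (st^{−1})^59 = 1, and the only element of order dividing gcd(59, 60) = 1 is 1, so s = t.
With f(0) = 0 this makes f injective on all of ℤ_{61}, hence bijective (finite equal-size domain and codomain). In particular f is surjective.
Since f is surjective, we find the preimage of 3. The inverse of x ↦ x^59 on (ℤ_{61})^× is x ↦ x^59, because 59·59 = 3481 = 58·60 + 1 ≡ 1 (mod 60) and x^{60} = 1 for x ≠ 0 (Fermat). So f⁻¹(3) = 3^59 mod 61.
Repeated squaring mod 61: 3^1 ≡ 3, 3^2 ≡ 3² = 9, 3^4 ≡ 9² = 81 ≡ 20, 3^8 ≡ 20² = 400 ≡ 34, 3^16 ≡ 34² = 1156 ≡ 58, 3^32 ≡ 58² = 3364 ≡ 9. Since 59 = 32 + 16 + 8 + 2 + 1, 3^59 ≡ 9·58·34·9·3: 9·58 = 522 ≡ 34, then 34·34 = 1156 ≡ 58, then 58·9 = 522 ≡ 34, then 34·3 = 102 ≡ 41. So 3^59 ≡ 41 (mod 61).
Hence f⁻¹(3) = 41.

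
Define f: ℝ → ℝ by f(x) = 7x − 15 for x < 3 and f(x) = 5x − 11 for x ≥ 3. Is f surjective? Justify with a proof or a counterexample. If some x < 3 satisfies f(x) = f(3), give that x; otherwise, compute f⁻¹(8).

19/7

Both pieces are strictly increasing (slopes 7 and 5), so each is injective on its own interval.
The left piece maps (−∞, 3) onto (−∞, 6); the right piece maps [3, ∞) onto [4, ∞).
The union (−∞, 6) ∪ [4, ∞) covers ℝ, so f is surjective.
For the follow-up: the images overlap, so an x < 3 with f(x) = f(3) exists. f(3) = 4; solving 7x − 15 = 4 for x < 3 gives x = (4 + 15)/7 = 19/7.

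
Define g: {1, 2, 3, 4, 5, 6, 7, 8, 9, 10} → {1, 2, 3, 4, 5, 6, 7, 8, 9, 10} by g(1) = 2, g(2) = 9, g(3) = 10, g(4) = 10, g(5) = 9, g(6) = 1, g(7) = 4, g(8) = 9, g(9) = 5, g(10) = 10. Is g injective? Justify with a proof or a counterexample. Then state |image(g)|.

g(3) = 10 = g(4) with 3 ≠ 4, so g is not injective.
The image of g is {1, 2, 4, 5, 9, 10}, which has 6 elements.

6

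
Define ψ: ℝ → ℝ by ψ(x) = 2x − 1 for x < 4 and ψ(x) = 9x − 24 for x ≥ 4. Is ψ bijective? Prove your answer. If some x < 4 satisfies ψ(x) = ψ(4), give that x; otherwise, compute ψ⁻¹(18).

14/3

Both pieces are strictly increasing (slopes 2 and 9), so each is injective on its own interval.
The left piece maps (−∞, 4) onto (−∞, 7); the right piece maps [4, ∞) onto [12, ∞).
The images leave a gap (7 has no preimage), so ψ is not surjective, hence not bijective.
Because the two images are disjoint, no x < 4 has ψ(x) = ψ(4), so we compute ψ⁻¹(18): 18 lies in [12, ∞), so solve 9x − 24 = 18: x = (18 + 24)/9 = 14/3.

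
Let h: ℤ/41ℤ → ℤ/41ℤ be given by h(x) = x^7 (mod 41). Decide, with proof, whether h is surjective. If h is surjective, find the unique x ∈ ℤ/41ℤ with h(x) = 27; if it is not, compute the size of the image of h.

Since 41 is prime, the nonzero elements of ℤ/41ℤ form a cyclic group of order 40.
As gcd(7, 40) = 1, raising to the 7th power is a bijection on this group: if s^7 ≡ t^7 then (st^{−1})^7 = 1, and the only element of order dividing gcd(7, 40) = 1 is 1, so s = t.
With h(0) = 0 this makes h injective on all of ℤ/41ℤ, hence bijective (finite equal-size domain and codomain). In particular h is surjective.
Since h is surjective, we find the preimage of 27. The inverse of x ↦ x^7 on (ℤ/41ℤ)^× is x ↦ x^23, because 7·23 = 161 = 4·40 + 1 ≡ 1 (mod 40) and x^{40} = 1 for x ≠ 0 (Fermat). So h⁻¹(27) = 27^23 mod 41.
Repeated squaring mod 41: 27^1 ≡ 27, 27^2 ≡ 27² = 729 ≡ 32, 27^4 ≡ 32² = 1024 ≡ 40, 27^8 ≡ 40² = 1600 ≡ 1, 27^16 ≡ 1² = 1. Since 23 = 16 + 4 + 2 + 1, 27^23 ≡ 1·40·32·27: 1·40 = 40, then 40·32 = 1280 ≡ 9, then 9·27 = 243 ≡ 38. So 27^23 ≡ 38 (mod 41).
Hence h⁻¹(27) = 38.

38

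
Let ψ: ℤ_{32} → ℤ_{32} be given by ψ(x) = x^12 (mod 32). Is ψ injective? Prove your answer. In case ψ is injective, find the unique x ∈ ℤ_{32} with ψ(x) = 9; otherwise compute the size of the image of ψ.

3

ψ(0) = 0^12 = 0.
ψ(2): Repeated squaring mod 32: 2^1 ≡ 2, 2^2 ≡ 2² = 4, 2^4 ≡ 4² = 16, 2^8 ≡ 16² = 256 ≡ 0. Since 12 = 8 + 4, 2^12 ≡ 0·16: 0·16 = 0. So 2^12 ≡ 0 (mod 32).
So ψ(0) = ψ(2) = 0 while 0 ≠ 2, thus ψ is not injective.
Since ψ is not injective, we determine |image(ψ)|. Computing x^12 mod 32 for each x (by repeated squaring, reducing mod 32 at every step), the values ψ(0), ψ(1), …, ψ(31) are: 0, 1, 0, 17, 0, 17, 0, 1, 0, 1, 0, 17, 0, 17, 0, 1, 0, 1, 0, 17, 0, 17, 0, 1, 0, 1, 0, 17, 0, 17, 0, 1.
The distinct values are {0, 1, 17}; there are 3 of them.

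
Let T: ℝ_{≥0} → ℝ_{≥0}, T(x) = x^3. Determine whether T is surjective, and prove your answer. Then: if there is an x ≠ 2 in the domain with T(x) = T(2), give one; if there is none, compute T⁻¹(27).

3

For any y ∈ ℝ_{≥0}, x = y^{1/3} ∈ ℝ_{≥0} gives T(x) = y, so T is surjective.
Since x ↦ x^3 is strictly increasing on ℝ_{≥0}, it is injective there, so no x ≠ 2 in the domain has T(x) = T(2). We therefore compute T⁻¹(27) = 27^{1/3} = 3 (indeed 3^3 = 27).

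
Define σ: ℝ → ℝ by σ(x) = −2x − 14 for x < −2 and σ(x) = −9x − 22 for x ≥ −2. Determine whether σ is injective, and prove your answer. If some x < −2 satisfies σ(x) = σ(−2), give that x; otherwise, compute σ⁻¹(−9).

Both pieces are strictly decreasing (slopes −2 and −9), so each is injective on its own interval.
The left piece maps (−∞, −2) onto (−10, ∞); the right piece maps [−2, ∞) onto (−∞, −4].
These images overlap. In particular σ(−2) = −4 (right piece), and solving −2x − 14 = −4 on the left piece gives x = −5 < −2.
So σ(−5) = σ(−2) with −5 ≠ −2, and σ is not injective. This x = −5 is the requested value below −2.

-5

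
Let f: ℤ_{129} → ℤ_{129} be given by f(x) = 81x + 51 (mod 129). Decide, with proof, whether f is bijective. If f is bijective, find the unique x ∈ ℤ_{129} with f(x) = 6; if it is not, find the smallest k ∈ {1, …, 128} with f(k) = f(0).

We have gcd(81, 129) = 3 > 1. Taking a = 0 and b = 43: f(0) = 51 and f(43) = 81·43 + 51 = 3534 ≡ 51 (mod 129).
So f(0) = f(43) while 0 ≠ 43, thus f is not injective, hence not bijective.
Since f is not bijective, we find the least positive k with f(k) = f(0): this means 81k ≡ 0 (mod 129), i.e. 129 ∣ 81k. Since gcd(81, 129) = 3, dividing through by 3 this holds exactly when 43 ∣ 27k, and as gcd(27, 43) = 1, exactly when 43 ∣ k.
The smallest positive such k is 43.

43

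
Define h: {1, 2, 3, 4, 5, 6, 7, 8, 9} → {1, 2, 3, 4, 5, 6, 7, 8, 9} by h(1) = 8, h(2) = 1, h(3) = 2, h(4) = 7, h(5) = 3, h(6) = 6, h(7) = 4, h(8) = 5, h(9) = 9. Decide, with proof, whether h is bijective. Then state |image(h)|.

9

The values 8, 1, 2, 7, 3, 6, 4, 5, 9 are a permutation of {1, 2, 3, 4, 5, 6, 7, 8, 9}: each element appears exactly once.
So h is injective and surjective, hence bijective.
The image of h is {1, 2, 3, 4, 5, 6, 7, 8, 9}, which has 9 elements.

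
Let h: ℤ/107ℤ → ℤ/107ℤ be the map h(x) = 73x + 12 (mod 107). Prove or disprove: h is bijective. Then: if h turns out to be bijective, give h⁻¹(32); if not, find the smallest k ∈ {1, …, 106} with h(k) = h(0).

12

Recall that h is injective if h(s) = h(t) implies s = t.
If h(s) = h(t), then 73s ≡ 73t (mod 107). Because gcd(73, 107) = 1, we may cancel 73 to get s ≡ t (mod 107).
We now compute 73⁻¹ mod 107 explicitly. Euclid's algorithm: 107 = 1·73 + 34, 73 = 2·34 + 5, 34 = 6·5 + 4, 5 = 1·4 + 1; back-substituting gives 1 = 22·73 − 15·107, so 73⁻¹ ≡ 22 (mod 107).
Then y ↦ 22(y − 12) is a two-sided inverse to h, so every y ∈ ℤ/107ℤ has a preimage.
Therefore h is bijective.
Since h is bijective, we compute h⁻¹(32): solve 73x + 12 ≡ 32 (mod 107), i.e. 73x ≡ 20 (mod 107).
Multiplying by 73⁻¹ = 22 gives x ≡ 22·20 = 440 = 4·107 + 12 ≡ 12 (mod 107).
Check: h(12) = 73·12 + 12 = 888 = 8·107 + 32 ≡ 32 (mod 107).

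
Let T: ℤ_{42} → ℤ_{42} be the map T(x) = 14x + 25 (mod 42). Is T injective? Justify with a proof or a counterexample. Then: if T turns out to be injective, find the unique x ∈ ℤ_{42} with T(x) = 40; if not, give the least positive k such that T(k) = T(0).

We have gcd(14, 42) = 14 > 1. Taking a = 0 and b = 3: T(0) = 25 and T(3) = 14·3 + 25 = 67 ≡ 25 (mod 42).
So T(0) = T(3) while 0 ≠ 3, thus T is not injective.
Since T is not injective, we find the least positive k with T(k) = T(0): this means 14k ≡ 0 (mod 42), i.e. 42 ∣ 14k. Since gcd(14, 42) = 14, dividing through by 14 this holds exactly when 3 ∣ k.
The smallest positive such k is 3.

3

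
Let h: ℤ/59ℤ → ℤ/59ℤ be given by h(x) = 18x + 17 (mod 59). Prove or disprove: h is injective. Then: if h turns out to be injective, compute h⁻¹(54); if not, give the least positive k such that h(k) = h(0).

25

If h(a) = h(b), then 18a ≡ 18b (mod 59). Because gcd(18, 59) = 1, we may cancel 18 to get a ≡ b (mod 59).
Thus h is injective.
We now compute 18⁻¹ mod 59 explicitly. Euclid's algorithm: 59 = 3·18 + 5, 18 = 3·5 + 3, 5 = 1·3 + 2, 3 = 1·2 + 1; back-substituting gives 1 = 23·18 − 7·59, so 18⁻¹ ≡ 23 (mod 59).
Since h is injective, we find h⁻¹(54): we need 18x ≡ 54 − 17 ≡ 37 (mod 59). Using 18⁻¹ = 23: x ≡ 23·37 = 851 = 14·59 + 25, so x = 25.
Check: h(25) = 18·25 + 17 = 467 = 7·59 + 54 ≡ 54 (mod 59).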